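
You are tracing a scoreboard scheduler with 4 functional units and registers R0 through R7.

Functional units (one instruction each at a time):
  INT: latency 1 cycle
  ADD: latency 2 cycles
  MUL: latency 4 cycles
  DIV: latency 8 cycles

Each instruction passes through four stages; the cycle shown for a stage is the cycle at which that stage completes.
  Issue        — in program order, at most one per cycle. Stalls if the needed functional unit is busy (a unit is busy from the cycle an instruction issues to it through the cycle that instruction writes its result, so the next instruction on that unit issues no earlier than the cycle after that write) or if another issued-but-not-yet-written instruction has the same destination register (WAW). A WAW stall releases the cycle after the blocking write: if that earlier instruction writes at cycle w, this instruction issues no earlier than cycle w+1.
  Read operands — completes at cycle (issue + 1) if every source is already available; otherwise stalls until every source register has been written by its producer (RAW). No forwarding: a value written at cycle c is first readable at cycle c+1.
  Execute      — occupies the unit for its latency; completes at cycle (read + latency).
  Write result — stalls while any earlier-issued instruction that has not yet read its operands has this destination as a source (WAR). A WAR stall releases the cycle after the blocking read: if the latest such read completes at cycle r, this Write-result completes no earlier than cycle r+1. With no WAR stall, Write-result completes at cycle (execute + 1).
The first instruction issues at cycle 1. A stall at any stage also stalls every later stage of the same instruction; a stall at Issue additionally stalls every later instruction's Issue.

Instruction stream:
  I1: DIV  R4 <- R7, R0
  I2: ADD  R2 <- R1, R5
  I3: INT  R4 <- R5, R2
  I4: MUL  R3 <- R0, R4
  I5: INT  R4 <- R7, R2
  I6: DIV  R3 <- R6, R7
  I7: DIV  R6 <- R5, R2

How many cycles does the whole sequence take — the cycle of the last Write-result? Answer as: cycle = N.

cycle = 43

cycle 1: I1→DIV
cycle 2: I1 RO · I2→ADD
cycle 3: I2 RO
cycle 5: I2 EX
cycle 6: I2 WR R2
cycle 10: I1 EX
cycle 11: I1 WR R4
cycle 12: I3→INT
cycle 13: I3 RO · I4→MUL
cycle 14: I3 EX
cycle 15: I3 WR R4
cycle 16: I4 RO · I5→INT
cycle 17: I5 RO
cycle 18: I5 EX
cycle 19: I5 WR R4
cycle 20: I4 EX
cycle 21: I4 WR R3
cycle 22: I6→DIV
cycle 23: I6 RO
cycle 31: I6 EX
cycle 32: I6 WR R3
cycle 33: I7→DIV
cycle 34: I7 RO
cycle 42: I7 EX
cycle 43: I7 WR R6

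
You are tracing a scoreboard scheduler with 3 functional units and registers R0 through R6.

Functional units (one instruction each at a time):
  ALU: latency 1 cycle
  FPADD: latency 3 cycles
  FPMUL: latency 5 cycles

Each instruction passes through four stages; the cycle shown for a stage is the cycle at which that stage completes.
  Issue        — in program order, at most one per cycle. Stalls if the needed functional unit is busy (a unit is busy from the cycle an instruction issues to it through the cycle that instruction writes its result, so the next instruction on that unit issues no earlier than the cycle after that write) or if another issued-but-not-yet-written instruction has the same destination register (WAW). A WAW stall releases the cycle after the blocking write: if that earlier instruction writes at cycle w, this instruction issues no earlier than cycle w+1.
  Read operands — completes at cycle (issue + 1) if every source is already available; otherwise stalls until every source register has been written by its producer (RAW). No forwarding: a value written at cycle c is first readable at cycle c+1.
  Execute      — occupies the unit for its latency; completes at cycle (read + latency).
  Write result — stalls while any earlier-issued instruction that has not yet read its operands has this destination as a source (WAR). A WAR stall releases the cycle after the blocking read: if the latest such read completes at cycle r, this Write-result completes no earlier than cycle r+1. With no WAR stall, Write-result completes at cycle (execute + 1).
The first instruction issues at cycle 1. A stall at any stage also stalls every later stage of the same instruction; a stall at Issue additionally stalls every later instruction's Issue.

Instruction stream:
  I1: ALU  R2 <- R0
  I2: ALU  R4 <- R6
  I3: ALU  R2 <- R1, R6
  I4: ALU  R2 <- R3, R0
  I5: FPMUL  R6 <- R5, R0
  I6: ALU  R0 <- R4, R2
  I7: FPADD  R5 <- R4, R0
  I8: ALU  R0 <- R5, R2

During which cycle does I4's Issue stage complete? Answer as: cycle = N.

cycle = 13

  I1 | 1 | 2 | 3 | 4
  I2 | 5 | 6 | 7 | 8   struct: ALU busy until I1 writes@4
  I3 | 9 | 10 | 11 | 12   struct: ALU busy until I2 writes@8
  I4 | 13 | 14 | 15 | 16   struct: ALU busy until I3 writes@12
  I5 | 14 | 15 | 20 | 21
  I6 | 17 | 18 | 19 | 20   struct: ALU busy until I4 writes@16
  I7 | 18 | 21 | 24 | 25   RAW R0: wait I6 write@20
  I8 | 21 | 26 | 27 | 28   struct: ALU busy until I6 writes@20 · RAW R5: wait I7 write@25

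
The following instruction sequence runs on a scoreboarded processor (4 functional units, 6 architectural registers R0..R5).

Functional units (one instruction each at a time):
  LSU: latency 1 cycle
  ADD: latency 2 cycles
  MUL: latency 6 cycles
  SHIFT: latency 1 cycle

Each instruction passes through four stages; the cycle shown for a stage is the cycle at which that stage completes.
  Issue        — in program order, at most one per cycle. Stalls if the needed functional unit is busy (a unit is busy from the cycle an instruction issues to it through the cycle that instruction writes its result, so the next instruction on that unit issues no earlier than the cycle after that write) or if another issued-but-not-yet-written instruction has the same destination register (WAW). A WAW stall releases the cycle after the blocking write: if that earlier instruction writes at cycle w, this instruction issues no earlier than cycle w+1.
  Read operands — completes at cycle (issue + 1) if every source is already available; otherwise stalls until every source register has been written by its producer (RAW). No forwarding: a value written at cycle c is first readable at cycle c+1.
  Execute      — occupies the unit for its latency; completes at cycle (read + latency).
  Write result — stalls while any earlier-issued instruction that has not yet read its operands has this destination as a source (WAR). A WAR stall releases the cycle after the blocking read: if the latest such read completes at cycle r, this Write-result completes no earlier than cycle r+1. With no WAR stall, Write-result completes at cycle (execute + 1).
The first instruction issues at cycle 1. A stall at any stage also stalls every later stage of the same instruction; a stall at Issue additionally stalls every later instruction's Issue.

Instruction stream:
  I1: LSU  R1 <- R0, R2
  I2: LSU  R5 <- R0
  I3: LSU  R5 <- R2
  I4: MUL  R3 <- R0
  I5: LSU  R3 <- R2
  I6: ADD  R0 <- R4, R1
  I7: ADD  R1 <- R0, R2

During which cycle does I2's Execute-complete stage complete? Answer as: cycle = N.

cycle = 7

  I1 | 1 | 2 | 3 | 4
  I2 | 5 | 6 | 7 | 8   struct: LSU busy until I1 writes@4
  I3 | 9 | 10 | 11 | 12   struct: LSU busy until I2 writes@8
  I4 | 10 | 11 | 17 | 18
  I5 | 19 | 20 | 21 | 22   WAW R3: wait I4 write@18
  I6 | 20 | 21 | 23 | 24
  I7 | 25 | 26 | 28 | 29   struct: ADD busy until I6 writes@24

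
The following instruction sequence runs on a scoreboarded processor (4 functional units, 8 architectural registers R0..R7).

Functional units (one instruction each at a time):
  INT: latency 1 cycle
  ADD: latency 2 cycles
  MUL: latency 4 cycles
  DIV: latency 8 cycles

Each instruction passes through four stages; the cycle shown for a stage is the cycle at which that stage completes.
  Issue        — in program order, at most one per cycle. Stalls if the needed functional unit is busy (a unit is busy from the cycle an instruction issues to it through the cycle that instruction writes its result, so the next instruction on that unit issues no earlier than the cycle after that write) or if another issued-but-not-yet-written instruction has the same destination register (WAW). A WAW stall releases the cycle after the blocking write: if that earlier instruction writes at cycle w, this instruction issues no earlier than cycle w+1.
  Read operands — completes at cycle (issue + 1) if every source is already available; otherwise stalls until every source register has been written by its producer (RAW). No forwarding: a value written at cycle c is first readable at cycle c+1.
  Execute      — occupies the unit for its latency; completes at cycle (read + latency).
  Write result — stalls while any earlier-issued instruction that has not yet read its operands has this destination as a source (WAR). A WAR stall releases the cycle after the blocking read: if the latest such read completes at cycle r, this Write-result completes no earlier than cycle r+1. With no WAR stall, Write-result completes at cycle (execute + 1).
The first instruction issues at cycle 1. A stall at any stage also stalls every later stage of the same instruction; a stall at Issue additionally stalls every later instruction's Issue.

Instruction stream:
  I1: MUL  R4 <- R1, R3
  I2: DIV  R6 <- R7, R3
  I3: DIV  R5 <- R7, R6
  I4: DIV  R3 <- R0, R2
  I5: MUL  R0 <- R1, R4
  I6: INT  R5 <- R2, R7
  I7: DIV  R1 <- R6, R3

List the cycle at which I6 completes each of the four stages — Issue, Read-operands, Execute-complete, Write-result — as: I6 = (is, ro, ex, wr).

I1  is:1  ro:2  ex:6  wr:7
I2  is:2  ro:3  ex:11  wr:12
I3  is:13  ro:14  ex:22  wr:23  — struct: DIV busy until I2 writes@12
I4  is:24  ro:25  ex:33  wr:34  — struct: DIV busy until I3 writes@23
I5  is:25  ro:26  ex:30  wr:31
I6  is:26  ro:27  ex:28  wr:29
I7  is:35  ro:36  ex:44  wr:45  — struct: DIV busy until I4 writes@34

I6 = (26, 27, 28, 29)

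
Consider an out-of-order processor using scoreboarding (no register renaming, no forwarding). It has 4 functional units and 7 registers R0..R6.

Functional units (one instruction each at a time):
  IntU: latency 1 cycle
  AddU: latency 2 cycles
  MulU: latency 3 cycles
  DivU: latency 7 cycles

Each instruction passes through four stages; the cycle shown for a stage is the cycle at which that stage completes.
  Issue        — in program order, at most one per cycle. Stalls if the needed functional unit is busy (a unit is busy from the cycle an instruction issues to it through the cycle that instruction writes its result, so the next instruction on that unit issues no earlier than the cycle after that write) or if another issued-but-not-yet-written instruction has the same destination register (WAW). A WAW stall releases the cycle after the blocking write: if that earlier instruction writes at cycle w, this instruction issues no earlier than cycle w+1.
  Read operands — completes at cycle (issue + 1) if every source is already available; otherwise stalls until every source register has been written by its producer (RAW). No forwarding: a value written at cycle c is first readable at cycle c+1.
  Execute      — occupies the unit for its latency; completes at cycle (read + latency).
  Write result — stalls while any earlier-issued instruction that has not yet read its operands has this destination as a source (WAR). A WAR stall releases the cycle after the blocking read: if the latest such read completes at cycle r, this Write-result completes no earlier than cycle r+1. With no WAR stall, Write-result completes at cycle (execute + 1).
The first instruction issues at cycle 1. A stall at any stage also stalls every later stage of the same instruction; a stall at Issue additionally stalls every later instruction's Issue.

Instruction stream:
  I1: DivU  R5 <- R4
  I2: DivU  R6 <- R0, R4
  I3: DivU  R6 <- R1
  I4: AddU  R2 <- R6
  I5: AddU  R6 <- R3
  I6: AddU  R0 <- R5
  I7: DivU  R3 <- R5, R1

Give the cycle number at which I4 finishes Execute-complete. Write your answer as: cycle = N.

cycle = 33

I1 -> (1, 2, 9, 10)
I2 -> (11, 12, 19, 20)  // struct: DivU busy until I1 writes@10
I3 -> (21, 22, 29, 30)  // struct: DivU busy until I2 writes@20
I4 -> (22, 31, 33, 34)  // RAW R6: wait I3 write@30
I5 -> (35, 36, 38, 39)  // struct: AddU busy until I4 writes@34
I6 -> (40, 41, 43, 44)  // struct: AddU busy until I5 writes@39
I7 -> (41, 42, 49, 50)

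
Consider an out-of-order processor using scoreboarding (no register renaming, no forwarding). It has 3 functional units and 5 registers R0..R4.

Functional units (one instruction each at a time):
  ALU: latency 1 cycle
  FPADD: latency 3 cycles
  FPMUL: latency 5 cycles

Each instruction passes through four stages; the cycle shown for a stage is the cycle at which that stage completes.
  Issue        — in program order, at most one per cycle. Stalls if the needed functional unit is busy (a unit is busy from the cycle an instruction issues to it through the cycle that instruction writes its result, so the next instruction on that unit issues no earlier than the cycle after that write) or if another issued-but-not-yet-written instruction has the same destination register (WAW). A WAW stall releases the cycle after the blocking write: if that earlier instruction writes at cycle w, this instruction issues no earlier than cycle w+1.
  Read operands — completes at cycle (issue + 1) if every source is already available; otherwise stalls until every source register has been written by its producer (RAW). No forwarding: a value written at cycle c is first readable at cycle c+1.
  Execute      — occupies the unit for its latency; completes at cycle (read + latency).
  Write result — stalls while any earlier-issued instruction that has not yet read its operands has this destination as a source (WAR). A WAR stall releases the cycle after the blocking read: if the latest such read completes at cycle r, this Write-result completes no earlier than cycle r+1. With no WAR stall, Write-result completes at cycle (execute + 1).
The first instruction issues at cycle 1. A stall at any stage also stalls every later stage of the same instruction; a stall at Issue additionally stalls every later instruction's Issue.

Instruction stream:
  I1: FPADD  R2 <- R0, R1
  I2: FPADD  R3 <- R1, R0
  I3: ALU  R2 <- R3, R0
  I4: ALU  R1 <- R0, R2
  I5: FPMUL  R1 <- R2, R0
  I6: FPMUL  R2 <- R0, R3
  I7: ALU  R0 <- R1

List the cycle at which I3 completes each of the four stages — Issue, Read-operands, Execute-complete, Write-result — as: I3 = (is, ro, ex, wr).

I3 = (8, 13, 14, 15)

cycle 1: issue I1 (FPADD)
cycle 2: I1 read-ops
cycle 5: I1 finished on FPADD
cycle 6: I1→R2
cycle 7: issue I2 (FPADD)
cycle 8: I2 read-ops, issue I3 (ALU)
cycle 11: I2 finished on FPADD
cycle 12: I2→R3
cycle 13: I3 read-ops
cycle 14: I3 finished on ALU
cycle 15: I3→R2
cycle 16: issue I4 (ALU)
cycle 17: I4 read-ops
cycle 18: I4 finished on ALU
cycle 19: I4→R1
cycle 20: issue I5 (FPMUL)
cycle 21: I5 read-ops
cycle 26: I5 finished on FPMUL
cycle 27: I5→R1
cycle 28: issue I6 (FPMUL)
cycle 29: I6 read-ops, issue I7 (ALU)
cycle 30: I7 read-ops
cycle 31: I7 finished on ALU
cycle 32: I7→R0
cycle 34: I6 finished on FPMUL
cycle 35: I6→R2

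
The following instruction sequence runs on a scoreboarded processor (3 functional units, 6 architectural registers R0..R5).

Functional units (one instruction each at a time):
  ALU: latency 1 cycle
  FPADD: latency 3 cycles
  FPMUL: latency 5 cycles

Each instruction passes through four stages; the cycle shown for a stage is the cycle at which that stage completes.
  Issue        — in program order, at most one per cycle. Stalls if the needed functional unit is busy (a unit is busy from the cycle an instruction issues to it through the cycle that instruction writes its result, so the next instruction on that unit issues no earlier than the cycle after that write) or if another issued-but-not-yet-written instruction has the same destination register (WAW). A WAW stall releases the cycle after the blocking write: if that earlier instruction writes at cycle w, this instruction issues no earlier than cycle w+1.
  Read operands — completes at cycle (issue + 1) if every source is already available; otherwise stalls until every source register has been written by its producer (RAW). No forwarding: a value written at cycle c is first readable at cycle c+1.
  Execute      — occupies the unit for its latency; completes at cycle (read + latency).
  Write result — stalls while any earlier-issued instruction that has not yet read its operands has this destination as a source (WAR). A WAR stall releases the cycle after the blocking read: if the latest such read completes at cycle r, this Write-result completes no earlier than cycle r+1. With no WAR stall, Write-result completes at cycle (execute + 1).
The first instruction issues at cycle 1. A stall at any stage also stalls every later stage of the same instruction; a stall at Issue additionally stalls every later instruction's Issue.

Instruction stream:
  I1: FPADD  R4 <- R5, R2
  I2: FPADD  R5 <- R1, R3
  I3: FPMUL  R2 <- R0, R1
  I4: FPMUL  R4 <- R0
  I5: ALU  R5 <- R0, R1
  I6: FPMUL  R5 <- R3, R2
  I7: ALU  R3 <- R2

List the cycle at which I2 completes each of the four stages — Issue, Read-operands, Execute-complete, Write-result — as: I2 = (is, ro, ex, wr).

I2 = (7, 8, 11, 12)

I1 -> (1, 2, 5, 6)
I2 -> (7, 8, 11, 12)  // struct: FPADD busy until I1 writes@6
I3 -> (8, 9, 14, 15)
I4 -> (16, 17, 22, 23)  // struct: FPMUL busy until I3 writes@15
I5 -> (17, 18, 19, 20)
I6 -> (24, 25, 30, 31)  // struct: FPMUL busy until I4 writes@23
I7 -> (25, 26, 27, 28)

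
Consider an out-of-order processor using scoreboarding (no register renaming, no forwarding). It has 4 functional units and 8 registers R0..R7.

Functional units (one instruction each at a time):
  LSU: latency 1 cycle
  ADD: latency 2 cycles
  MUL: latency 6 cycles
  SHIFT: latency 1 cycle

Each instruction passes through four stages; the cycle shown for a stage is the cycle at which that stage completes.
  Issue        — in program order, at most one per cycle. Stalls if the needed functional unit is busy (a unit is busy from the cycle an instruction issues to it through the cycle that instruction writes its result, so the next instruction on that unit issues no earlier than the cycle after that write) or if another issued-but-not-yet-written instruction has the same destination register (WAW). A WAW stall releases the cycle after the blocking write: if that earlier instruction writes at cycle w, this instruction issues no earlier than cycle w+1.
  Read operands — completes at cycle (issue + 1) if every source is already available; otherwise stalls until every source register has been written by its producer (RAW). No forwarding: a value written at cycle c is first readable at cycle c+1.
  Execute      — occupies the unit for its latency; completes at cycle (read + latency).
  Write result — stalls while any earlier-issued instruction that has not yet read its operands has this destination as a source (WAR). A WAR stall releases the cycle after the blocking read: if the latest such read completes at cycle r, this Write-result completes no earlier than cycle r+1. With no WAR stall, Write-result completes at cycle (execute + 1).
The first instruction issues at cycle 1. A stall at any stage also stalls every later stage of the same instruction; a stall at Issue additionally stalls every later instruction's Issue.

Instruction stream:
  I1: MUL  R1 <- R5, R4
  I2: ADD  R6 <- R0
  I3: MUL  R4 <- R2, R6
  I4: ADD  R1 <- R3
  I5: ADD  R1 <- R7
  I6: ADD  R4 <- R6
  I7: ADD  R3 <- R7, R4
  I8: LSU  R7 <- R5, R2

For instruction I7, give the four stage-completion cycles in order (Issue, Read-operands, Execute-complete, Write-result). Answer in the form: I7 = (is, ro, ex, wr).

I1: IS=1 RO=2 EX=8 WR=9
I2: IS=2 RO=3 EX=5 WR=6
I3: IS=10 RO=11 EX=17 WR=18  [struct: MUL busy until I1 writes@9]
I4: IS=11 RO=12 EX=14 WR=15
I5: IS=16 RO=17 EX=19 WR=20  [struct: ADD busy until I4 writes@15]
I6: IS=21 RO=22 EX=24 WR=25  [struct: ADD busy until I5 writes@20]
I7: IS=26 RO=27 EX=29 WR=30  [struct: ADD busy until I6 writes@25]
I8: IS=27 RO=28 EX=29 WR=30

I7 = (26, 27, 29, 30)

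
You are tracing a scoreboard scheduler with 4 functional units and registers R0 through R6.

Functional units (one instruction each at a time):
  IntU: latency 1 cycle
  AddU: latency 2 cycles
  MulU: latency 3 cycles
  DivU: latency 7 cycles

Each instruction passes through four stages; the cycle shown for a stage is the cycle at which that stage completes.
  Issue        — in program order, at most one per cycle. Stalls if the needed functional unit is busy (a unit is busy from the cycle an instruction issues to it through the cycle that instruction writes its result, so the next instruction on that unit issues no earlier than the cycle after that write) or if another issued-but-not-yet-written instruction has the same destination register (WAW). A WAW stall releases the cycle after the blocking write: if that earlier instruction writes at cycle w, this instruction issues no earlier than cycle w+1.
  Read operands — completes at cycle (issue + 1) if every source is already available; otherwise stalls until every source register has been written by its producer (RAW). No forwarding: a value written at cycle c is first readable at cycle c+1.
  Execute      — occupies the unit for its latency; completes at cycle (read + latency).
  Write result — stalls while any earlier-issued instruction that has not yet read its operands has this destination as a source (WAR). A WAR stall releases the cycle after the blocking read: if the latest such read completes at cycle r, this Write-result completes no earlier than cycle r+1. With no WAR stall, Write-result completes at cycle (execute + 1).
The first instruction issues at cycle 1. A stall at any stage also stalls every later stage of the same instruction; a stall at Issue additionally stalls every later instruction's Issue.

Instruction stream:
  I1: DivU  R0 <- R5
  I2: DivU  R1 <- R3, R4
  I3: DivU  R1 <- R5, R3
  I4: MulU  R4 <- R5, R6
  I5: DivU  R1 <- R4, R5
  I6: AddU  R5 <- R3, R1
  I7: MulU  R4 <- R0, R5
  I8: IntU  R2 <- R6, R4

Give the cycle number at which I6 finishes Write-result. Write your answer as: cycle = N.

cycle = 44

[1] issue I1 (DivU)
[2] I1 read-ops
[9] I1 finished on DivU
[10] I1→R0
[11] issue I2 (DivU)
[12] I2 read-ops
[19] I2 finished on DivU
[20] I2→R1
[21] issue I3 (DivU)
[22] I3 read-ops | issue I4 (MulU)
[23] I4 read-ops
[26] I4 finished on MulU
[27] I4→R4
[29] I3 finished on DivU
[30] I3→R1
[31] issue I5 (DivU)
[32] I5 read-ops | issue I6 (AddU)
[33] issue I7 (MulU)
[34] issue I8 (IntU)
[39] I5 finished on DivU
[40] I5→R1
[41] I6 read-ops
[43] I6 finished on AddU
[44] I6→R5
[45] I7 read-ops
[48] I7 finished on MulU
[49] I7→R4
[50] I8 read-ops
[51] I8 finished on IntU
[52] I8→R2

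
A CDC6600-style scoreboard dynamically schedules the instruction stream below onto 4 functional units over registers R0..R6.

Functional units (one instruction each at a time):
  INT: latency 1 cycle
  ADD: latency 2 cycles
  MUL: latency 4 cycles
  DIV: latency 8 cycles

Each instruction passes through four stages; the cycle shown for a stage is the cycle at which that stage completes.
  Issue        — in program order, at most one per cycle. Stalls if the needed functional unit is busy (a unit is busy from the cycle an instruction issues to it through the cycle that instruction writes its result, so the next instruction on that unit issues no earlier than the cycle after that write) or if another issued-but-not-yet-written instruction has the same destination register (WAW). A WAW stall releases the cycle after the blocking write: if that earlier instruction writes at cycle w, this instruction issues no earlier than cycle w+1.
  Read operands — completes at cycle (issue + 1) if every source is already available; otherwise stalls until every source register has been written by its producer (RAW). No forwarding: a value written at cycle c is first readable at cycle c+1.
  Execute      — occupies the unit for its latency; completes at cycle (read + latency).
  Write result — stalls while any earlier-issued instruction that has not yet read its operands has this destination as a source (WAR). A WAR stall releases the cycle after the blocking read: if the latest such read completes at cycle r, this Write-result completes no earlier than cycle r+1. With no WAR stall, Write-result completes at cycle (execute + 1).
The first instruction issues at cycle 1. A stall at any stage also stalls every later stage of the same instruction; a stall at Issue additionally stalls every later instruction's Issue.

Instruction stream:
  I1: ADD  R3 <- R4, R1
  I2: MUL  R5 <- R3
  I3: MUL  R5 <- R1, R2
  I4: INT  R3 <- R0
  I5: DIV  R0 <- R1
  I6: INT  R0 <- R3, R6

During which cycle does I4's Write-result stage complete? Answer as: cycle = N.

cycle = 16

c1: I1→ADD
c2: I1 RO · I2→MUL
c4: I1 EX
c5: I1 WR R3
c6: I2 RO
c10: I2 EX
c11: I2 WR R5
c12: I3→MUL
c13: I3 RO · I4→INT
c14: I4 RO · I5→DIV
c15: I4 EX · I5 RO
c16: I4 WR R3
c17: I3 EX
c18: I3 WR R5
c23: I5 EX
c24: I5 WR R0
c25: I6→INT
c26: I6 RO
c27: I6 EX
c28: I6 WR R0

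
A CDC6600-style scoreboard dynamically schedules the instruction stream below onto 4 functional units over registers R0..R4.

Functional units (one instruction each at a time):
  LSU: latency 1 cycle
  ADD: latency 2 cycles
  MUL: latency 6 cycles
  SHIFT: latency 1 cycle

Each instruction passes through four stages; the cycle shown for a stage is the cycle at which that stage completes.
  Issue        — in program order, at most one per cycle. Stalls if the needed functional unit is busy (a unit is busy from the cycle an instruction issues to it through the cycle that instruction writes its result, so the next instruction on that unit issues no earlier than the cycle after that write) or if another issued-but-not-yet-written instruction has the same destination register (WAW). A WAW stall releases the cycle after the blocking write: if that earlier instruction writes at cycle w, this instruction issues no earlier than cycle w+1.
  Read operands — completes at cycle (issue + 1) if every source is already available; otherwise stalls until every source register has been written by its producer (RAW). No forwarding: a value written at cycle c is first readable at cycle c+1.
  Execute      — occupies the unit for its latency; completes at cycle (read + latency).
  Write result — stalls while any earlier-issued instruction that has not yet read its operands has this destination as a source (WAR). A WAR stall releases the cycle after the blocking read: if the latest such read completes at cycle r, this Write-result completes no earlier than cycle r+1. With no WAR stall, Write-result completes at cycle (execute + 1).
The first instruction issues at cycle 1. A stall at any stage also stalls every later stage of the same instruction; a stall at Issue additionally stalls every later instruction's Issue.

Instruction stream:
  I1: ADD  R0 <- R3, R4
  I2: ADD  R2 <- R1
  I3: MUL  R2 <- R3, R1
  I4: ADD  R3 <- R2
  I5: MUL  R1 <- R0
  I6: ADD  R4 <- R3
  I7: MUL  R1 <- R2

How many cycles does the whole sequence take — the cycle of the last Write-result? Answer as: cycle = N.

cycle = 37

I1  is:1  ro:2  ex:4  wr:5
I2  is:6  ro:7  ex:9  wr:10  — struct: ADD busy until I1 writes@5
I3  is:11  ro:12  ex:18  wr:19  — WAW R2: wait I2 write@10
I4  is:12  ro:20  ex:22  wr:23  — RAW R2: wait I3 write@19
I5  is:20  ro:21  ex:27  wr:28  — struct: MUL busy until I3 writes@19
I6  is:24  ro:25  ex:27  wr:28  — struct: ADD busy until I4 writes@23
I7  is:29  ro:30  ex:36  wr:37  — struct: MUL busy until I5 writes@28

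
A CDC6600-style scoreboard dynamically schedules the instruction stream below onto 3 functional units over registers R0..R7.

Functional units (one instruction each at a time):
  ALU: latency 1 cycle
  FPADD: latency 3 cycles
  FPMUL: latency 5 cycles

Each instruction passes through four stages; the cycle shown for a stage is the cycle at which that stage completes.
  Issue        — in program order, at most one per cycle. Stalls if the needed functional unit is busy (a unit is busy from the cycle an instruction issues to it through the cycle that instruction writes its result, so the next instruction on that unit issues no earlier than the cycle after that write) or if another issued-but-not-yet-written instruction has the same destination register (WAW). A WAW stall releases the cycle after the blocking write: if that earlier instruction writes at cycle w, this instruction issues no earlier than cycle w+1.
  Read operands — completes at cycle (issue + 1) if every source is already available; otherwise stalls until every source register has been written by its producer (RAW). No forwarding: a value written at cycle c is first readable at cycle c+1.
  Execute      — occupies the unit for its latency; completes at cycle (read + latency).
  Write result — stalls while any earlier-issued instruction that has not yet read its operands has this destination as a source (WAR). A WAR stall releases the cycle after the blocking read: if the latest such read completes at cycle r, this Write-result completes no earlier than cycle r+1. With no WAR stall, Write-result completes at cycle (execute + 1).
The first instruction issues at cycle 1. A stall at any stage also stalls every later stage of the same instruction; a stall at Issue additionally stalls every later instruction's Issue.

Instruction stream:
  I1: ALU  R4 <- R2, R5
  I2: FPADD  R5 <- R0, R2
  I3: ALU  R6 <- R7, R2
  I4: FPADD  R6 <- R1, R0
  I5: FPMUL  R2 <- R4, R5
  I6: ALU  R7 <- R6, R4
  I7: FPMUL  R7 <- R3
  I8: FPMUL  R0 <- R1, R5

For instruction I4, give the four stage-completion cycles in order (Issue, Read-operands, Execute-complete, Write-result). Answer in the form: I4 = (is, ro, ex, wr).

I4 = (9, 10, 13, 14)

[I1] 1/2/3/4
[I2] 2/3/6/7
[I3] 5/6/7/8  (struct: ALU busy until I1 writes@4)
[I4] 9/10/13/14  (WAW R6: wait I3 write@8)
[I5] 10/11/16/17
[I6] 11/15/16/17  (RAW R6: wait I4 write@14)
[I7] 18/19/24/25  (WAW R7: wait I6 write@17)
[I8] 26/27/32/33  (struct: FPMUL busy until I7 writes@25)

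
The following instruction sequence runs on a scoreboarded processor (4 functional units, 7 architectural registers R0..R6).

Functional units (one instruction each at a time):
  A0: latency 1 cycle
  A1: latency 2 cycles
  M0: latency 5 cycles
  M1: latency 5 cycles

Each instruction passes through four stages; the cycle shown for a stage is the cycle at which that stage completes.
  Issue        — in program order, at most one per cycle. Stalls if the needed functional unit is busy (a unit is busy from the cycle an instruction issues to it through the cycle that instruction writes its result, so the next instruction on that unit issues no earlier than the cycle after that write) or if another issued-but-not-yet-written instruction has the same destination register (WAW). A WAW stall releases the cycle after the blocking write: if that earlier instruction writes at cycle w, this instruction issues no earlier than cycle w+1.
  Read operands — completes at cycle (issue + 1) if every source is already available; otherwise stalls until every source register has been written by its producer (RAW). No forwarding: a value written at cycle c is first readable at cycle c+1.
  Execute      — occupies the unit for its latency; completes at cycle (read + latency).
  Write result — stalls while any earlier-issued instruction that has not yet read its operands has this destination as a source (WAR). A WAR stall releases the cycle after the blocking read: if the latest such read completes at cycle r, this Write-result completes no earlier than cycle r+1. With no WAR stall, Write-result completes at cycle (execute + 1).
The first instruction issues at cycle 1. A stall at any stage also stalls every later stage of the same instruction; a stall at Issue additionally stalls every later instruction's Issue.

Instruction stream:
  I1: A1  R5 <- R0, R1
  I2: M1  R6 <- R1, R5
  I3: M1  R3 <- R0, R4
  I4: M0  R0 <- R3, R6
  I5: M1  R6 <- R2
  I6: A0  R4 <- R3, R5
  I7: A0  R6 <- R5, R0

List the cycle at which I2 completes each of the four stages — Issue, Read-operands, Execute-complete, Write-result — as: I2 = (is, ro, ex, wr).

I1  is:1  ro:2  ex:4  wr:5
I2  is:2  ro:6  ex:11  wr:12  — RAW R5: wait I1 write@5
I3  is:13  ro:14  ex:19  wr:20  — struct: M1 busy until I2 writes@12
I4  is:14  ro:21  ex:26  wr:27  — RAW R3: wait I3 write@20
I5  is:21  ro:22  ex:27  wr:28  — struct: M1 busy until I3 writes@20
I6  is:22  ro:23  ex:24  wr:25
I7  is:29  ro:30  ex:31  wr:32  — WAW R6: wait I5 write@28

I2 = (2, 6, 11, 12)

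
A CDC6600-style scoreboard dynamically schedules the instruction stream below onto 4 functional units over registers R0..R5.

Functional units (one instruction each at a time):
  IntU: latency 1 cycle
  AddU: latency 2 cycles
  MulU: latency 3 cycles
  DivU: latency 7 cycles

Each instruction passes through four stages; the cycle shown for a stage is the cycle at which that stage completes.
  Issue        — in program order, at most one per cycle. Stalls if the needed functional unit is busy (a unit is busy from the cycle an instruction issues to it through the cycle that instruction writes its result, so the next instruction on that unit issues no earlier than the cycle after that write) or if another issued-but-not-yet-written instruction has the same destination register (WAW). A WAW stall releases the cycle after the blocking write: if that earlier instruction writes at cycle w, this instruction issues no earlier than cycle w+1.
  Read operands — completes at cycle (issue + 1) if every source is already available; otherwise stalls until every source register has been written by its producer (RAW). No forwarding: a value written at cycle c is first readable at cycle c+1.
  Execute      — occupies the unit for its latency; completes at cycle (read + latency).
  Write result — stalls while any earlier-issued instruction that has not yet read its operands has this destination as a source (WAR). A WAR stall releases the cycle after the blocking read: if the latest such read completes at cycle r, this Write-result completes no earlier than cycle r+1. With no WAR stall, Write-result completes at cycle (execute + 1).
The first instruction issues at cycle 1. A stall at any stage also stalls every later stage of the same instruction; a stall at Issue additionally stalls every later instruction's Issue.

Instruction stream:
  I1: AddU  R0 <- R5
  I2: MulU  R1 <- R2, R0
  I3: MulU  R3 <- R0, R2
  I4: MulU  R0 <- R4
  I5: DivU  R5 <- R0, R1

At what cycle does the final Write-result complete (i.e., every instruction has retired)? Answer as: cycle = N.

cycle = 31

c1: I1→AddU
c2: I1 RO; I2→MulU
c4: I1 EX
c5: I1 WR R0
c6: I2 RO
c9: I2 EX
c10: I2 WR R1
c11: I3→MulU
c12: I3 RO
c15: I3 EX
c16: I3 WR R3
c17: I4→MulU
c18: I4 RO; I5→DivU
c21: I4 EX
c22: I4 WR R0
c23: I5 RO
c30: I5 EX
c31: I5 WR R5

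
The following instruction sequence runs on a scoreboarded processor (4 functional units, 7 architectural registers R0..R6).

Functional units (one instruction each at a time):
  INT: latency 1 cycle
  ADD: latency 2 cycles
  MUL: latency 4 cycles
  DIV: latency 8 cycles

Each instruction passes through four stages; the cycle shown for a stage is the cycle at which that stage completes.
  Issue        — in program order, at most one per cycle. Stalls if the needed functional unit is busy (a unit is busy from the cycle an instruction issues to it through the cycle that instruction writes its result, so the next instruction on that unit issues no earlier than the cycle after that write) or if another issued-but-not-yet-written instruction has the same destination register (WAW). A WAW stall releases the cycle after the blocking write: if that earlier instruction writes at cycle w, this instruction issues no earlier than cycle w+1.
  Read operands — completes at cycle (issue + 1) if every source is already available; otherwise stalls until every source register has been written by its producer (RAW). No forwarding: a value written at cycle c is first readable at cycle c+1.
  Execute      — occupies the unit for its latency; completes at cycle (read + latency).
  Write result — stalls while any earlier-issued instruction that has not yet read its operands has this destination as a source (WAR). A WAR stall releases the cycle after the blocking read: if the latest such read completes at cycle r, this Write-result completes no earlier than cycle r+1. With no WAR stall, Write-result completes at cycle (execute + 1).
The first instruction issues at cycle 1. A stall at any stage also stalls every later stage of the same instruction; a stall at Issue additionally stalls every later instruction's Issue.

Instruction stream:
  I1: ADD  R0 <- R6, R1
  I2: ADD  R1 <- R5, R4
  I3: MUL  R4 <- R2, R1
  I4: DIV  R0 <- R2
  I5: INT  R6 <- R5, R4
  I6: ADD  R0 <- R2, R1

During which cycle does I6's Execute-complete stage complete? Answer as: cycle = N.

[I1] 1/2/4/5
[I2] 6/7/9/10  (struct: ADD busy until I1 writes@5)
[I3] 7/11/15/16  (RAW R1: wait I2 write@10)
[I4] 8/9/17/18
[I5] 9/17/18/19  (RAW R4: wait I3 write@16)
[I6] 19/20/22/23  (WAW R0: wait I4 write@18)

cycle = 22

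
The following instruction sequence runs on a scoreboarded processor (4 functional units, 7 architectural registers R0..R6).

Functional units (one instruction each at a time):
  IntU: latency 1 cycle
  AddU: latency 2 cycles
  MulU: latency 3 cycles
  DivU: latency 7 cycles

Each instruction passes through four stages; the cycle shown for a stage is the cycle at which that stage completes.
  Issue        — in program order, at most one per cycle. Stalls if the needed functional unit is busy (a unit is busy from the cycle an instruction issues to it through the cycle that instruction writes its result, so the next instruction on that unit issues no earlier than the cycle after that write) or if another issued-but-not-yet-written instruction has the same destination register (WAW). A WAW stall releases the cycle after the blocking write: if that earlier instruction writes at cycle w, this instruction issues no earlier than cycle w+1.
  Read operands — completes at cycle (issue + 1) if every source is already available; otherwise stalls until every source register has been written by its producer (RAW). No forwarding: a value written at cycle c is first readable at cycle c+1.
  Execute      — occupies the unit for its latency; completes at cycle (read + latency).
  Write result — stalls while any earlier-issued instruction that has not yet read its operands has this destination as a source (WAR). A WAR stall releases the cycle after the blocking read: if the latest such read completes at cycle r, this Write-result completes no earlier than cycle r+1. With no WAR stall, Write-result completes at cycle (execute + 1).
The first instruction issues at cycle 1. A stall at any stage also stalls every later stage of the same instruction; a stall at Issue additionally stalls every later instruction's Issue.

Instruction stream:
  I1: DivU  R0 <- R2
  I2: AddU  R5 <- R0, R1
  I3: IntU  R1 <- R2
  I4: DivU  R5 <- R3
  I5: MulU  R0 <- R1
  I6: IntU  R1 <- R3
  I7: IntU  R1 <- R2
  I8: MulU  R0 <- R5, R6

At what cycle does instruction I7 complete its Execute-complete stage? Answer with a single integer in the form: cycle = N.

cycle = 23

t=1  I1 dispatched to DivU
t=2  I1 operands ready | I2 dispatched to AddU
t=3  I3 dispatched to IntU
t=4  I3 operands ready
t=5  I3 complete
t=9  I1 complete
t=10  R0←I1
t=11  I2 operands ready
t=12  R1←I3
t=13  I2 complete
t=14  R5←I2
t=15  I4 dispatched to DivU
t=16  I4 operands ready | I5 dispatched to MulU
t=17  I5 operands ready | I6 dispatched to IntU
t=18  I6 operands ready
t=19  I6 complete
t=20  I5 complete | R1←I6
t=21  R0←I5 | I7 dispatched to IntU
t=22  I7 operands ready | I8 dispatched to MulU
t=23  I4 complete | I7 complete
t=24  R5←I4 | R1←I7
t=25  I8 operands ready
t=28  I8 complete
t=29  R0←I8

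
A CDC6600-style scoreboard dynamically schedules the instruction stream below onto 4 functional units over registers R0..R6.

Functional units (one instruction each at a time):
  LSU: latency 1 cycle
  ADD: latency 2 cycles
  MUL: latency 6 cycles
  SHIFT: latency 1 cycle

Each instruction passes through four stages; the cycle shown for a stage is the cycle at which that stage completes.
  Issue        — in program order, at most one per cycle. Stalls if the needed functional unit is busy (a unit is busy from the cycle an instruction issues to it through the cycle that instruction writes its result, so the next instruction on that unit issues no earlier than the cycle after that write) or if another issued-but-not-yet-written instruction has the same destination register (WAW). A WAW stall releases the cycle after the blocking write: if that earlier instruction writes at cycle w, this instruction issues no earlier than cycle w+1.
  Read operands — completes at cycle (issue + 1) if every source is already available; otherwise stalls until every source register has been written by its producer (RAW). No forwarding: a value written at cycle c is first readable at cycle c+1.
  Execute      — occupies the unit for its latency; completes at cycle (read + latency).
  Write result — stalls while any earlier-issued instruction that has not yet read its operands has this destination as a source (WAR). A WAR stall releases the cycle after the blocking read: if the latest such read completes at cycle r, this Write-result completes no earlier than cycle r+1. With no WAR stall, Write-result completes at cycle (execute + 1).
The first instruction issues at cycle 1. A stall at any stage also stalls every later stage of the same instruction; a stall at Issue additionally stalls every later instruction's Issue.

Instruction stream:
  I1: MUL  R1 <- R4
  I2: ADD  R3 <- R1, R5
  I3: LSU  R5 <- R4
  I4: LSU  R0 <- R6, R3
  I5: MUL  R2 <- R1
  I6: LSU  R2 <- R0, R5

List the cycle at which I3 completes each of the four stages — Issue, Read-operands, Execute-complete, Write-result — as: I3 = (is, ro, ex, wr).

I1 -> (1, 2, 8, 9)
I2 -> (2, 10, 12, 13)  // RAW R1: wait I1 write@9
I3 -> (3, 4, 5, 11)  // WAR R5: wait I2 read@10
I4 -> (12, 14, 15, 16)  // struct: LSU busy until I3 writes@11, RAW R3: wait I2 write@13
I5 -> (13, 14, 20, 21)
I6 -> (22, 23, 24, 25)  // WAW R2: wait I5 write@21

I3 = (3, 4, 5, 11)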